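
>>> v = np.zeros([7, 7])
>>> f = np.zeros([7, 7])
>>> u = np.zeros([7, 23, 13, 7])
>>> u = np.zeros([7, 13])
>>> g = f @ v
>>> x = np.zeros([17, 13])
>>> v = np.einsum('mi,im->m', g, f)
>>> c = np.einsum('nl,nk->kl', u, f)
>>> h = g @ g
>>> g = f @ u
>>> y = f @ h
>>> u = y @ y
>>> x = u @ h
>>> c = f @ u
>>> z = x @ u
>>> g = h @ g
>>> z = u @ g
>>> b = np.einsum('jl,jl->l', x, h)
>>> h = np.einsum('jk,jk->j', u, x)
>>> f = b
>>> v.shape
(7,)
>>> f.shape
(7,)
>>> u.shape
(7, 7)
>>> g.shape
(7, 13)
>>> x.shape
(7, 7)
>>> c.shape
(7, 7)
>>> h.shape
(7,)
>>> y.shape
(7, 7)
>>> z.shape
(7, 13)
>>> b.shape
(7,)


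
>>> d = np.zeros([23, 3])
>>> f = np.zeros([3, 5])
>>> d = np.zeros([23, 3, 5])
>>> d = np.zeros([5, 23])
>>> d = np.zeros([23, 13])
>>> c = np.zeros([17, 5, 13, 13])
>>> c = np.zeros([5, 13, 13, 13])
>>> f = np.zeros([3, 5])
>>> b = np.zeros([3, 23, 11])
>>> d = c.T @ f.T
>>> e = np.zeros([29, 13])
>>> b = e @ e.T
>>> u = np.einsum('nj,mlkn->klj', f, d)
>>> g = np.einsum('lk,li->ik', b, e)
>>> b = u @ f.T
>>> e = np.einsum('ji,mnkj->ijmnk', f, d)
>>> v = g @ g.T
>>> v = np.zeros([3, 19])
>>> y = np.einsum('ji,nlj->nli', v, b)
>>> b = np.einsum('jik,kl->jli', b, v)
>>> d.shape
(13, 13, 13, 3)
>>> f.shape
(3, 5)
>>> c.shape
(5, 13, 13, 13)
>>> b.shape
(13, 19, 13)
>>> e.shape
(5, 3, 13, 13, 13)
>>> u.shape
(13, 13, 5)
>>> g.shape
(13, 29)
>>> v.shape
(3, 19)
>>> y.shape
(13, 13, 19)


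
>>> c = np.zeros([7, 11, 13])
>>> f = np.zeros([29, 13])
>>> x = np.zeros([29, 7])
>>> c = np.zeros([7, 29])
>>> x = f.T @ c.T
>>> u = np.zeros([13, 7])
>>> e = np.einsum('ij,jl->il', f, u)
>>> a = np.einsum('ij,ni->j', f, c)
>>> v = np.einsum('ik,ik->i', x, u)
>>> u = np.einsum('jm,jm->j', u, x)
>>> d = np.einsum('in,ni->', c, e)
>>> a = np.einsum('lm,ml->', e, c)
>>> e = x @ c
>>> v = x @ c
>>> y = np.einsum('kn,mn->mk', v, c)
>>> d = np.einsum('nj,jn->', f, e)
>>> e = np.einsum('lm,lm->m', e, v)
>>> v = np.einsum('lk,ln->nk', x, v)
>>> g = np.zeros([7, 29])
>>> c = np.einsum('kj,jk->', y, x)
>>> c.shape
()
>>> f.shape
(29, 13)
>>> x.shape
(13, 7)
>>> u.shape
(13,)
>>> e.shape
(29,)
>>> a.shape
()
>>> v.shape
(29, 7)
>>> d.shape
()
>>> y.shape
(7, 13)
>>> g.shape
(7, 29)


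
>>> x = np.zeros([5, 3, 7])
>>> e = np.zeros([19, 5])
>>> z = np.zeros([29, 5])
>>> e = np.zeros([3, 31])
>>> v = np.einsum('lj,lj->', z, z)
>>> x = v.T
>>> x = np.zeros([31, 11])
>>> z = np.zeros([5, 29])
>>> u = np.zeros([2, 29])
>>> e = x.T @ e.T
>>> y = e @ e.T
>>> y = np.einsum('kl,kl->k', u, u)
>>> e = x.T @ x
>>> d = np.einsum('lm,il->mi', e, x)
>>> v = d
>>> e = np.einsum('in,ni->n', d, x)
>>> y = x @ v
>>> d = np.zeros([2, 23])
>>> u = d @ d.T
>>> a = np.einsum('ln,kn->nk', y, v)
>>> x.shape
(31, 11)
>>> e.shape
(31,)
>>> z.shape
(5, 29)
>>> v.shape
(11, 31)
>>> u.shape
(2, 2)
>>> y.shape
(31, 31)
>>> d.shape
(2, 23)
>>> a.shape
(31, 11)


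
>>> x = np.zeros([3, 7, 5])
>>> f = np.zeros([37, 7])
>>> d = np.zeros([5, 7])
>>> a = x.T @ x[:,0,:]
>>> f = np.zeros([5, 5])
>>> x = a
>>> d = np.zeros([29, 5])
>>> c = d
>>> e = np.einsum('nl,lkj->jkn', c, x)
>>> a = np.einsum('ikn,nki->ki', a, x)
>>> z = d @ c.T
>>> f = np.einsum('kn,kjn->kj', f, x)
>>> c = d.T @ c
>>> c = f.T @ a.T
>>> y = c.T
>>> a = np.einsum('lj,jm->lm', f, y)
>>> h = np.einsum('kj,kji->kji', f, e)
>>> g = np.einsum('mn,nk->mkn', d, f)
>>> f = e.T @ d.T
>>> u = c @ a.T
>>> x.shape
(5, 7, 5)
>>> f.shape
(29, 7, 29)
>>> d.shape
(29, 5)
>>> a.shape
(5, 7)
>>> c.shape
(7, 7)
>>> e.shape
(5, 7, 29)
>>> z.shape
(29, 29)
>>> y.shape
(7, 7)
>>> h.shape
(5, 7, 29)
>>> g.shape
(29, 7, 5)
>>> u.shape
(7, 5)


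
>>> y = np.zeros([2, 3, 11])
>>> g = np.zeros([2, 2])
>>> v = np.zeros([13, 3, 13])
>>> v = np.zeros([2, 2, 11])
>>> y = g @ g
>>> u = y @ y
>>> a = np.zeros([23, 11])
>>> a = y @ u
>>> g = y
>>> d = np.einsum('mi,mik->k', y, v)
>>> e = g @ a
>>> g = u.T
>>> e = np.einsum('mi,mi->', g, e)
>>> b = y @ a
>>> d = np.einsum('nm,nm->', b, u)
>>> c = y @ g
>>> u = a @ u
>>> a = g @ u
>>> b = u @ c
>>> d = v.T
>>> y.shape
(2, 2)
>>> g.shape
(2, 2)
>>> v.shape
(2, 2, 11)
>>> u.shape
(2, 2)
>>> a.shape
(2, 2)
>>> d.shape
(11, 2, 2)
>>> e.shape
()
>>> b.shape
(2, 2)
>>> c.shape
(2, 2)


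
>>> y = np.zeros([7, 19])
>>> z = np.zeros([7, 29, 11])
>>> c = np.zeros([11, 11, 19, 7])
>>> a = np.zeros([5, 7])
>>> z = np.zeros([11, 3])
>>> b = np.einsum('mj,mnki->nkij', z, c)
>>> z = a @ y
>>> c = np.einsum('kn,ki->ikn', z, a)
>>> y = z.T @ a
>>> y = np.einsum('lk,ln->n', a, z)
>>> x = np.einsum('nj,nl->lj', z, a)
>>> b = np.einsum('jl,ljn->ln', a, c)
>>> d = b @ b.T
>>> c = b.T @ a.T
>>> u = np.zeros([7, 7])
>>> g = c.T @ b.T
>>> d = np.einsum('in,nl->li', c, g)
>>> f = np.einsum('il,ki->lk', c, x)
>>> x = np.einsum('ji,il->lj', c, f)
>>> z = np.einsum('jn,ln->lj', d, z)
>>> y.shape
(19,)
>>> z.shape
(5, 7)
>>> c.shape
(19, 5)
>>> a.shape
(5, 7)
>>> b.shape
(7, 19)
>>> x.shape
(7, 19)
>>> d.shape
(7, 19)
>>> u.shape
(7, 7)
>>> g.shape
(5, 7)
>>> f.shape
(5, 7)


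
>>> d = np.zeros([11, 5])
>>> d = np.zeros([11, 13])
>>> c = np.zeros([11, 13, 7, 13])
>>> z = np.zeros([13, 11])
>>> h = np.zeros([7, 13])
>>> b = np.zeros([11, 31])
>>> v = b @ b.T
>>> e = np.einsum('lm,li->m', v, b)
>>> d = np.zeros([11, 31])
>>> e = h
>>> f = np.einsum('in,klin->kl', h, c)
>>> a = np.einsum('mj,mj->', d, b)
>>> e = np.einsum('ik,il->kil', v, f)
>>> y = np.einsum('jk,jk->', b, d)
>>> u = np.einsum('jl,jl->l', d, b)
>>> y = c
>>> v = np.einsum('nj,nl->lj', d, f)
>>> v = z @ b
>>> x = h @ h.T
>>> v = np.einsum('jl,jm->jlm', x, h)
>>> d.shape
(11, 31)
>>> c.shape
(11, 13, 7, 13)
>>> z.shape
(13, 11)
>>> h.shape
(7, 13)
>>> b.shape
(11, 31)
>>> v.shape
(7, 7, 13)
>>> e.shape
(11, 11, 13)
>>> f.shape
(11, 13)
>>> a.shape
()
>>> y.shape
(11, 13, 7, 13)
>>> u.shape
(31,)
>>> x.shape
(7, 7)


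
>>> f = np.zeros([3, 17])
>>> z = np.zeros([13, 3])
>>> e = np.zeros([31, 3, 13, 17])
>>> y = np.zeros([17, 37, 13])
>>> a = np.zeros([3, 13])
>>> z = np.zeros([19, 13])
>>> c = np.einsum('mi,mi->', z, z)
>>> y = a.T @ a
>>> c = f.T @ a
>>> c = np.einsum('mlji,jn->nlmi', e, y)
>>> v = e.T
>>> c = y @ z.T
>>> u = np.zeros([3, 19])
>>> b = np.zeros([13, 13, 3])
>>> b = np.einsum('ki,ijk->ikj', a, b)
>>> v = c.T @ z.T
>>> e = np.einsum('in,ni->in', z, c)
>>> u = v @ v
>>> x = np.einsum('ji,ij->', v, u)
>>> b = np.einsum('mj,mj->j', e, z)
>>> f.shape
(3, 17)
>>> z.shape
(19, 13)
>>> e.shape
(19, 13)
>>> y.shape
(13, 13)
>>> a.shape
(3, 13)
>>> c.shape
(13, 19)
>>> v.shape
(19, 19)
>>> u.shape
(19, 19)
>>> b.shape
(13,)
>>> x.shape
()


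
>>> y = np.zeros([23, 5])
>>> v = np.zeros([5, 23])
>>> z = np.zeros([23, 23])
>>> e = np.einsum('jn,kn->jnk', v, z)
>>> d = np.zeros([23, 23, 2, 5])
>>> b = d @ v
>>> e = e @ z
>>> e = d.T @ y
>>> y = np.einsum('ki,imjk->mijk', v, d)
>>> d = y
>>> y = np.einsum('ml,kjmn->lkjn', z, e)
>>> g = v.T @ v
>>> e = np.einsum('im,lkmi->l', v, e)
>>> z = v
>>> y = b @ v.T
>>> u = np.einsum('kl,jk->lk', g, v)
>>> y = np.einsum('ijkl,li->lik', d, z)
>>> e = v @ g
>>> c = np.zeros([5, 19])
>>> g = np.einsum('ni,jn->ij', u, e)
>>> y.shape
(5, 23, 2)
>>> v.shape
(5, 23)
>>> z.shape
(5, 23)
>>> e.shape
(5, 23)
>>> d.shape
(23, 23, 2, 5)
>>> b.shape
(23, 23, 2, 23)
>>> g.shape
(23, 5)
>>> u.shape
(23, 23)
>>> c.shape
(5, 19)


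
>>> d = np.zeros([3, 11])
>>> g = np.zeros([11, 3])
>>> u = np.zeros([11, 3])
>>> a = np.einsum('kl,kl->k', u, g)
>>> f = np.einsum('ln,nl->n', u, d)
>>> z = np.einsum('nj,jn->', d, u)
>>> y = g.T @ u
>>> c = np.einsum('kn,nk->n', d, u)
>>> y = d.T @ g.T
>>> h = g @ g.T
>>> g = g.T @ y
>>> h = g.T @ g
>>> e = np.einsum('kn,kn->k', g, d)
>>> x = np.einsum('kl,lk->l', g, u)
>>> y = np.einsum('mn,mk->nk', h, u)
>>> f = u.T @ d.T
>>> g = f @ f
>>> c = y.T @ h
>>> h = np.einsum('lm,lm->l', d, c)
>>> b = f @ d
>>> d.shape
(3, 11)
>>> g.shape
(3, 3)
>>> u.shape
(11, 3)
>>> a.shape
(11,)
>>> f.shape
(3, 3)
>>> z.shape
()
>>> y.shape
(11, 3)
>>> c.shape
(3, 11)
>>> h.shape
(3,)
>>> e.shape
(3,)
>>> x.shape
(11,)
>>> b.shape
(3, 11)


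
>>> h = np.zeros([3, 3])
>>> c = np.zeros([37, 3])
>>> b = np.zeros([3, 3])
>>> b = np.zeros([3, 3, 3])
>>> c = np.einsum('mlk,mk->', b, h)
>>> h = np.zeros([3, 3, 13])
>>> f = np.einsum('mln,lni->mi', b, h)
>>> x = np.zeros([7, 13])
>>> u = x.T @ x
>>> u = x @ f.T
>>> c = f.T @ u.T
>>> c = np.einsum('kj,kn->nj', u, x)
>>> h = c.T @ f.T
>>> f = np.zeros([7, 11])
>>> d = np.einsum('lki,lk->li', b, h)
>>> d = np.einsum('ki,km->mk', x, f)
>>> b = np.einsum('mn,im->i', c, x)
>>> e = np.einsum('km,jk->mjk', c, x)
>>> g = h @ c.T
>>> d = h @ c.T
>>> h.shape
(3, 3)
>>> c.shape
(13, 3)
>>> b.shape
(7,)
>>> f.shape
(7, 11)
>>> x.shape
(7, 13)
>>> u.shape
(7, 3)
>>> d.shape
(3, 13)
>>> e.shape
(3, 7, 13)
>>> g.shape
(3, 13)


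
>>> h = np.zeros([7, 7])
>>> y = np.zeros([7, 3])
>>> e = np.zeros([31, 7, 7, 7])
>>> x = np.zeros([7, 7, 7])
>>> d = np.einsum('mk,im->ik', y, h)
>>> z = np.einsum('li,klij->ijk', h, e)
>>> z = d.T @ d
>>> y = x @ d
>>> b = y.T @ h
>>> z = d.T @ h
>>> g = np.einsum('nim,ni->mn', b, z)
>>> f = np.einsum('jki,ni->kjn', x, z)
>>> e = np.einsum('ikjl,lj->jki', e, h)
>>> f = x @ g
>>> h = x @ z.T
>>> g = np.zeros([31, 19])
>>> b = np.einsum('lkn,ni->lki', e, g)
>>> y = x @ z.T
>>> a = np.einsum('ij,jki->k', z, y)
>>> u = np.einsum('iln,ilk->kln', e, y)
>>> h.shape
(7, 7, 3)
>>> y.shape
(7, 7, 3)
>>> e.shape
(7, 7, 31)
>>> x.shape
(7, 7, 7)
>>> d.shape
(7, 3)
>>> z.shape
(3, 7)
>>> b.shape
(7, 7, 19)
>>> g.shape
(31, 19)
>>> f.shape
(7, 7, 3)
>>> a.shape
(7,)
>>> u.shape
(3, 7, 31)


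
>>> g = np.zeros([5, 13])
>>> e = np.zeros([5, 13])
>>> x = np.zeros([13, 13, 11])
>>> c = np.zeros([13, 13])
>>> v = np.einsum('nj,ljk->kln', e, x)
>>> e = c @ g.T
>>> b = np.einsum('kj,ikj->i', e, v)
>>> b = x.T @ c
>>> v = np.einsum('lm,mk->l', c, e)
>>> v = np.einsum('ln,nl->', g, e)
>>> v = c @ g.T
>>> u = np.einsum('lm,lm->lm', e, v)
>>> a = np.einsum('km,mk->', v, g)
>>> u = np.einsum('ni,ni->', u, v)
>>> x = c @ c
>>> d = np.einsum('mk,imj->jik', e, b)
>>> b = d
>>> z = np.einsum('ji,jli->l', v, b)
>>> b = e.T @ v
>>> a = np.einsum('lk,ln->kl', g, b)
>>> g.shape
(5, 13)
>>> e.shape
(13, 5)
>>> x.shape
(13, 13)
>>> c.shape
(13, 13)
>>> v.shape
(13, 5)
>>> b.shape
(5, 5)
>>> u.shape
()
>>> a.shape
(13, 5)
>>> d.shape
(13, 11, 5)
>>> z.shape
(11,)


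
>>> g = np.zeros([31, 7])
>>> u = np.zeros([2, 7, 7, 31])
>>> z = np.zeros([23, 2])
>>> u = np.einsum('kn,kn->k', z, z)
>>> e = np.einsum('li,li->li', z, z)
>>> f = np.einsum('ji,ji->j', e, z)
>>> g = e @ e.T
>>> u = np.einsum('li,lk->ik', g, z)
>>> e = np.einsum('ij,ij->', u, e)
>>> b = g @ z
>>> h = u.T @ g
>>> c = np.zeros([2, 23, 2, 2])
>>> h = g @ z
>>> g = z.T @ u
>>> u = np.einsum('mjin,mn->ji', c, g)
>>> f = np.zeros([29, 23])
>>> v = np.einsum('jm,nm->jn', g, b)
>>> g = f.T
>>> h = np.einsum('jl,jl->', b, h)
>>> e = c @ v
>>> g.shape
(23, 29)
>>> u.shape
(23, 2)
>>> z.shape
(23, 2)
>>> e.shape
(2, 23, 2, 23)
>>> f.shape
(29, 23)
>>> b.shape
(23, 2)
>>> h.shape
()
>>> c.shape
(2, 23, 2, 2)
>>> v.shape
(2, 23)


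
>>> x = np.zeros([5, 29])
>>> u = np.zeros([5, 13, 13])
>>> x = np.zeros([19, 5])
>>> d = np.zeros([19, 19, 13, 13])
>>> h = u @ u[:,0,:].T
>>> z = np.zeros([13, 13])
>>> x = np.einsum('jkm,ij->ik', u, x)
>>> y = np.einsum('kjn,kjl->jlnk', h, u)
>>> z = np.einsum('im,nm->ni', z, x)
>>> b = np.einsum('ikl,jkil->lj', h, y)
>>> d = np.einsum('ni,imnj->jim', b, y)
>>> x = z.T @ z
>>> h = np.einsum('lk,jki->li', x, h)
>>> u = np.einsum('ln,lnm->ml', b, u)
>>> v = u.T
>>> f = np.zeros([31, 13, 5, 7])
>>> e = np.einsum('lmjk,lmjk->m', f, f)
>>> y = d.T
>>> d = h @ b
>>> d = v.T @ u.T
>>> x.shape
(13, 13)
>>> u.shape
(13, 5)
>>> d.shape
(13, 13)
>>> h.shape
(13, 5)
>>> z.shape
(19, 13)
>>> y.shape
(13, 13, 5)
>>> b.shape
(5, 13)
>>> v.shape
(5, 13)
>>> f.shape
(31, 13, 5, 7)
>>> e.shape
(13,)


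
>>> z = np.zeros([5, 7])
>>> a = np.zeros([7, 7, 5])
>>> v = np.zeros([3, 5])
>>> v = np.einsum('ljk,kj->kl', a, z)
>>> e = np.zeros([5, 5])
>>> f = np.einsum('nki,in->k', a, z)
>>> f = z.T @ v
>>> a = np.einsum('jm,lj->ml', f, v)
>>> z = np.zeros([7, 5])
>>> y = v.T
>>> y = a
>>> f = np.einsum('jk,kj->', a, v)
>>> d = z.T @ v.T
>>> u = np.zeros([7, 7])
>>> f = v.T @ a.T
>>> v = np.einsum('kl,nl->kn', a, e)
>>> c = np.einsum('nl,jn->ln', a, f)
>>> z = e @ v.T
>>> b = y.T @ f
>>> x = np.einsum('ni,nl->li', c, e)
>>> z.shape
(5, 7)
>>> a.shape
(7, 5)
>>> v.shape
(7, 5)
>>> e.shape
(5, 5)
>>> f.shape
(7, 7)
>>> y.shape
(7, 5)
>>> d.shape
(5, 5)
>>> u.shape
(7, 7)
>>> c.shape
(5, 7)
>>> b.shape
(5, 7)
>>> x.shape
(5, 7)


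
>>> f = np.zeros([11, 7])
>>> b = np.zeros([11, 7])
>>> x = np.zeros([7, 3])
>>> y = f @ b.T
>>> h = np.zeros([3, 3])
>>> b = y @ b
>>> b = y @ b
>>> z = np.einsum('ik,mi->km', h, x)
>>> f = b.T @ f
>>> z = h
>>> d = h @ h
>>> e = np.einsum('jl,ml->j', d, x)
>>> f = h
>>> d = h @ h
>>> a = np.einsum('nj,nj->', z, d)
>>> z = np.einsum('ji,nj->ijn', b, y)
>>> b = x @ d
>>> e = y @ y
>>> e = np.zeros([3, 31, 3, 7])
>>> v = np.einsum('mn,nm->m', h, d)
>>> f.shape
(3, 3)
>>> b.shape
(7, 3)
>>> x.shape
(7, 3)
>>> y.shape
(11, 11)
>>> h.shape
(3, 3)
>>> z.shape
(7, 11, 11)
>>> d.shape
(3, 3)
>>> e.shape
(3, 31, 3, 7)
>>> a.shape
()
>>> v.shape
(3,)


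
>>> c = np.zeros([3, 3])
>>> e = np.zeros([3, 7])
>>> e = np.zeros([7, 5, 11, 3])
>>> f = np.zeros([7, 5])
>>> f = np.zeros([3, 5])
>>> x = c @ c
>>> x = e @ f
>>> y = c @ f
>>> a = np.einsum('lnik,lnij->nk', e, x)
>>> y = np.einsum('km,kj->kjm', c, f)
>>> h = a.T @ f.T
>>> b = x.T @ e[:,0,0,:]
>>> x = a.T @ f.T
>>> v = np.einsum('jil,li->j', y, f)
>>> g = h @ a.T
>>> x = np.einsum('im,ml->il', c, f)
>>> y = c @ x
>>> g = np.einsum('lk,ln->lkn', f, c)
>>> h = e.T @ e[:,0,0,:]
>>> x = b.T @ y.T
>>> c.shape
(3, 3)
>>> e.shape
(7, 5, 11, 3)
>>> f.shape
(3, 5)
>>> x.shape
(3, 5, 11, 3)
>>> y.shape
(3, 5)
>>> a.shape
(5, 3)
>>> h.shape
(3, 11, 5, 3)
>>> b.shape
(5, 11, 5, 3)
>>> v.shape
(3,)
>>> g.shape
(3, 5, 3)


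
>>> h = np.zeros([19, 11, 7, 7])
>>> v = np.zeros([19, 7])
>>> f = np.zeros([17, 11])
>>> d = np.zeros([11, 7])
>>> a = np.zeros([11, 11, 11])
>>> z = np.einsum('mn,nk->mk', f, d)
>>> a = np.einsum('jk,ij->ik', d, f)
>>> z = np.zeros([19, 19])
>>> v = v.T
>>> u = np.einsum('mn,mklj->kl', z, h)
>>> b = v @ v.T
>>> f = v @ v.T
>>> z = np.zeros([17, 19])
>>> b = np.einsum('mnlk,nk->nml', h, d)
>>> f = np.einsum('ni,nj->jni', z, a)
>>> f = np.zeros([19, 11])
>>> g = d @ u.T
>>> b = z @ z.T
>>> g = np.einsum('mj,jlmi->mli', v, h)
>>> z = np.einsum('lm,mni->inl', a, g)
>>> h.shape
(19, 11, 7, 7)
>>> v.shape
(7, 19)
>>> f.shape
(19, 11)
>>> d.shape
(11, 7)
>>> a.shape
(17, 7)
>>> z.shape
(7, 11, 17)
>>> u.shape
(11, 7)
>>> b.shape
(17, 17)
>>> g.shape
(7, 11, 7)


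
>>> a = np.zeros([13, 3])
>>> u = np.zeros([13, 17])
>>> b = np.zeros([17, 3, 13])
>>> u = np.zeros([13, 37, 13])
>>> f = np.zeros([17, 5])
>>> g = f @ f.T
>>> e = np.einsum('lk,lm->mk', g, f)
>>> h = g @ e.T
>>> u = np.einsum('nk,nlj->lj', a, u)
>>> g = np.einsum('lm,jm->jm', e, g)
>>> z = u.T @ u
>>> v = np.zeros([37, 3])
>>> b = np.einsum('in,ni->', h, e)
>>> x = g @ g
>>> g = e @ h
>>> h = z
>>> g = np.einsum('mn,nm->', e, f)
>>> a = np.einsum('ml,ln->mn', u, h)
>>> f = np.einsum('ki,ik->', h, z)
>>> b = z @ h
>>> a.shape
(37, 13)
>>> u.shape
(37, 13)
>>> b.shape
(13, 13)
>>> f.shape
()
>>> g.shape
()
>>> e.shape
(5, 17)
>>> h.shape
(13, 13)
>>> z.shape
(13, 13)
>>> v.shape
(37, 3)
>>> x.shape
(17, 17)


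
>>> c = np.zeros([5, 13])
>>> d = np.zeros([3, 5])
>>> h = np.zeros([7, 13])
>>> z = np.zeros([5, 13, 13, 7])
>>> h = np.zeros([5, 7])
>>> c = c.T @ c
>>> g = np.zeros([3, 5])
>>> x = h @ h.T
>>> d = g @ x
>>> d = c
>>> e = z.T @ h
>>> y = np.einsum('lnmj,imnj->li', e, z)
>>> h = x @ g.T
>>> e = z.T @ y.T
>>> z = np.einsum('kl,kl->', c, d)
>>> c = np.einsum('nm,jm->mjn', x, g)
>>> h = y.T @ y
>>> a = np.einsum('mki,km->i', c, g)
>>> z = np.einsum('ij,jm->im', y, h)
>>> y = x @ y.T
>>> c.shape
(5, 3, 5)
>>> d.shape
(13, 13)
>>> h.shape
(5, 5)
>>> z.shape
(7, 5)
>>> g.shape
(3, 5)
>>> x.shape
(5, 5)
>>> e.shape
(7, 13, 13, 7)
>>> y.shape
(5, 7)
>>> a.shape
(5,)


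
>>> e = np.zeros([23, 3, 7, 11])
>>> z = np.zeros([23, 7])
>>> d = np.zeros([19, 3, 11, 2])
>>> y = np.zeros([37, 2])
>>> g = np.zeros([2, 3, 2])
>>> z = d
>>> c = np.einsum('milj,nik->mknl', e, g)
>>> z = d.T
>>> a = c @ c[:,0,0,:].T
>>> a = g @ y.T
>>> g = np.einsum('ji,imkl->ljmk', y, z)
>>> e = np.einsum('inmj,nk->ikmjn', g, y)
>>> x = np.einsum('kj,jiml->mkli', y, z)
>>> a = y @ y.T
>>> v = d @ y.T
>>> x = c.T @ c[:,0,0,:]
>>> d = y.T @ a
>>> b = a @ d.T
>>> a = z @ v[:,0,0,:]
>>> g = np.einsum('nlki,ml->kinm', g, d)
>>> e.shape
(19, 2, 11, 3, 37)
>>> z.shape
(2, 11, 3, 19)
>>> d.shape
(2, 37)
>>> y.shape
(37, 2)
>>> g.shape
(11, 3, 19, 2)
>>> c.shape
(23, 2, 2, 7)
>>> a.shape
(2, 11, 3, 37)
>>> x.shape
(7, 2, 2, 7)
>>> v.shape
(19, 3, 11, 37)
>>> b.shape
(37, 2)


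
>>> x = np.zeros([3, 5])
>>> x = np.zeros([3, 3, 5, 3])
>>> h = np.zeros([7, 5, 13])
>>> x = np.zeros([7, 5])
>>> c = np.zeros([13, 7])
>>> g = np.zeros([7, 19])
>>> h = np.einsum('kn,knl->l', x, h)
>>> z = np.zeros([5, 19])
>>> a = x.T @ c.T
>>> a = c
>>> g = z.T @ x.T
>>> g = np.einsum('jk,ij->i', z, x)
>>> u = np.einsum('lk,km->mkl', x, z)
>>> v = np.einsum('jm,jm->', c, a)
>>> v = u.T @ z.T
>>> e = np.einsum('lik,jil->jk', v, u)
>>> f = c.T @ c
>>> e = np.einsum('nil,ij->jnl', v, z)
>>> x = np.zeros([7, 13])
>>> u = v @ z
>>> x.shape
(7, 13)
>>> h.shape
(13,)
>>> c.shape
(13, 7)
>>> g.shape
(7,)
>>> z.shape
(5, 19)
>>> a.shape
(13, 7)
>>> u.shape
(7, 5, 19)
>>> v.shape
(7, 5, 5)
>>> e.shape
(19, 7, 5)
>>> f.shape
(7, 7)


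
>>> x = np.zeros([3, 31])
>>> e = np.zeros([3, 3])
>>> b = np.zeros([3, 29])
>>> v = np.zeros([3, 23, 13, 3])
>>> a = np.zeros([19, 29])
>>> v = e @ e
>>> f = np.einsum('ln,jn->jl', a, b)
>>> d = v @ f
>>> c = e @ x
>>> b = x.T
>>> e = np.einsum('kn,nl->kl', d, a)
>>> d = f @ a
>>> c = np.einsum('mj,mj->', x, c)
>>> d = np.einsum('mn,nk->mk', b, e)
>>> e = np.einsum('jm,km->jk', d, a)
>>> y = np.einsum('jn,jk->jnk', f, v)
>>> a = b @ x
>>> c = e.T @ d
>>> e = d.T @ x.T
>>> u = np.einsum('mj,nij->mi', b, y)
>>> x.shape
(3, 31)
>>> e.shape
(29, 3)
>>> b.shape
(31, 3)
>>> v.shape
(3, 3)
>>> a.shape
(31, 31)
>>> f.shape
(3, 19)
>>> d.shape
(31, 29)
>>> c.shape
(19, 29)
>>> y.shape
(3, 19, 3)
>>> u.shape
(31, 19)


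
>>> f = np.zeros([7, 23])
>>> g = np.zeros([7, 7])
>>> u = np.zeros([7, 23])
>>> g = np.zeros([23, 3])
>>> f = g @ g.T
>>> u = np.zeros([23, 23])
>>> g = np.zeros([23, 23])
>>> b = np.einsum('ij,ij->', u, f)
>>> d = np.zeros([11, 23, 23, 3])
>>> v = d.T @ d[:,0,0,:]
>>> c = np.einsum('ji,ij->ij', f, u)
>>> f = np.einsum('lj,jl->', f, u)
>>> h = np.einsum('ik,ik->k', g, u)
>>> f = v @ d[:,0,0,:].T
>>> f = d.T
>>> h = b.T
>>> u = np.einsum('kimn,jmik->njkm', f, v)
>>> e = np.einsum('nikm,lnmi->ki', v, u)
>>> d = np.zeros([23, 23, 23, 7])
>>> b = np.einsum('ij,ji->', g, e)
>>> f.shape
(3, 23, 23, 11)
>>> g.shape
(23, 23)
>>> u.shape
(11, 3, 3, 23)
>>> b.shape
()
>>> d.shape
(23, 23, 23, 7)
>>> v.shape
(3, 23, 23, 3)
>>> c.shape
(23, 23)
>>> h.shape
()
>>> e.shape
(23, 23)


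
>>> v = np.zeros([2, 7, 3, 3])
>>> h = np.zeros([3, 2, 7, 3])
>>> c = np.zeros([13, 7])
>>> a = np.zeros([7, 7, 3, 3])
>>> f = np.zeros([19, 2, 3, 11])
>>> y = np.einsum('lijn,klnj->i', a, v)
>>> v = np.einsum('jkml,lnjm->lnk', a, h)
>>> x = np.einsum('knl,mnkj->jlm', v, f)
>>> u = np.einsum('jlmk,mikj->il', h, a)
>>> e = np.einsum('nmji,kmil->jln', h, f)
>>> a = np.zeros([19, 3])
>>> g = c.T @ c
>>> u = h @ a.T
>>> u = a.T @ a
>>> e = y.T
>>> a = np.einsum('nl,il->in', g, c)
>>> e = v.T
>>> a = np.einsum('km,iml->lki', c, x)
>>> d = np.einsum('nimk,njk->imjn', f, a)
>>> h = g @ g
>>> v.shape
(3, 2, 7)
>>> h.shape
(7, 7)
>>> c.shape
(13, 7)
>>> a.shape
(19, 13, 11)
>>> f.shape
(19, 2, 3, 11)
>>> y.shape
(7,)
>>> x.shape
(11, 7, 19)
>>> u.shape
(3, 3)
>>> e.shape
(7, 2, 3)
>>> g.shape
(7, 7)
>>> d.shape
(2, 3, 13, 19)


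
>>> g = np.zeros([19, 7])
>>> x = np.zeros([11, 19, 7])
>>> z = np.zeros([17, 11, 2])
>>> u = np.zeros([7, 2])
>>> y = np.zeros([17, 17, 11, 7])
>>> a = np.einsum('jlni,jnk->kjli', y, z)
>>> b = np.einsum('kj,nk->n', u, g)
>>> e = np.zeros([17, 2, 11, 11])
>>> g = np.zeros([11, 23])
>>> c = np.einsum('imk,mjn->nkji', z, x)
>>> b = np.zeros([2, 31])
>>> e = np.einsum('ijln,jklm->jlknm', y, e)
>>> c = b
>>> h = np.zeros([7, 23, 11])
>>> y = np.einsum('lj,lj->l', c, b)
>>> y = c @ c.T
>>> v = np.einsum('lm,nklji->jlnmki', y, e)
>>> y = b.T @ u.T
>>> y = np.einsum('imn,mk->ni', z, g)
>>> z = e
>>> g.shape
(11, 23)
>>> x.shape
(11, 19, 7)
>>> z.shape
(17, 11, 2, 7, 11)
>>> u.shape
(7, 2)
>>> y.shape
(2, 17)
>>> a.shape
(2, 17, 17, 7)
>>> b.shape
(2, 31)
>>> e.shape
(17, 11, 2, 7, 11)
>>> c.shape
(2, 31)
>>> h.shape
(7, 23, 11)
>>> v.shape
(7, 2, 17, 2, 11, 11)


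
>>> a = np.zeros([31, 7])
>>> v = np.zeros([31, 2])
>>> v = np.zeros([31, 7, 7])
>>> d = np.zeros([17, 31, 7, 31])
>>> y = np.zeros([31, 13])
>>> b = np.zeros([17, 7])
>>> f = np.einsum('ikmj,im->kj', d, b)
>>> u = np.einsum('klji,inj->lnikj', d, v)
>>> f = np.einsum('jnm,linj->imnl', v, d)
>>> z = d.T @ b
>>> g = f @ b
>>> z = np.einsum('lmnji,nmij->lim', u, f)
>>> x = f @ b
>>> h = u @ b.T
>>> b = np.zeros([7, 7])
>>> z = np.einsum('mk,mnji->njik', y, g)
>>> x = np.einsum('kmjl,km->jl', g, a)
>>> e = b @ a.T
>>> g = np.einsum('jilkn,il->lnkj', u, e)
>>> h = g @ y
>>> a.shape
(31, 7)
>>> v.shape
(31, 7, 7)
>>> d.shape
(17, 31, 7, 31)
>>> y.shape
(31, 13)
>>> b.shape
(7, 7)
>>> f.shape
(31, 7, 7, 17)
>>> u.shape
(31, 7, 31, 17, 7)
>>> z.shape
(7, 7, 7, 13)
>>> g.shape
(31, 7, 17, 31)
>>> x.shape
(7, 7)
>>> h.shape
(31, 7, 17, 13)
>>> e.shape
(7, 31)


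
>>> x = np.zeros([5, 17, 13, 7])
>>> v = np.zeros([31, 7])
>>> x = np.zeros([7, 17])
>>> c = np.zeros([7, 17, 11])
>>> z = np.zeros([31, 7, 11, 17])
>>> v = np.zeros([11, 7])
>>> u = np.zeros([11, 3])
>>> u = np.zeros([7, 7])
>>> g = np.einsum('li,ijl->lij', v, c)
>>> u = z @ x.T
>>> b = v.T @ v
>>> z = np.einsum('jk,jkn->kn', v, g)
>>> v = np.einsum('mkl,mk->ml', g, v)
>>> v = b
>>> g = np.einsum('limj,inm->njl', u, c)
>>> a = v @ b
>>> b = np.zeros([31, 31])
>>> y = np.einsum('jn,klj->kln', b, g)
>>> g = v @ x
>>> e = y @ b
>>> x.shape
(7, 17)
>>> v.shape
(7, 7)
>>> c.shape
(7, 17, 11)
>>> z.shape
(7, 17)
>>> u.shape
(31, 7, 11, 7)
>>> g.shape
(7, 17)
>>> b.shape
(31, 31)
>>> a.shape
(7, 7)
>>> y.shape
(17, 7, 31)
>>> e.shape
(17, 7, 31)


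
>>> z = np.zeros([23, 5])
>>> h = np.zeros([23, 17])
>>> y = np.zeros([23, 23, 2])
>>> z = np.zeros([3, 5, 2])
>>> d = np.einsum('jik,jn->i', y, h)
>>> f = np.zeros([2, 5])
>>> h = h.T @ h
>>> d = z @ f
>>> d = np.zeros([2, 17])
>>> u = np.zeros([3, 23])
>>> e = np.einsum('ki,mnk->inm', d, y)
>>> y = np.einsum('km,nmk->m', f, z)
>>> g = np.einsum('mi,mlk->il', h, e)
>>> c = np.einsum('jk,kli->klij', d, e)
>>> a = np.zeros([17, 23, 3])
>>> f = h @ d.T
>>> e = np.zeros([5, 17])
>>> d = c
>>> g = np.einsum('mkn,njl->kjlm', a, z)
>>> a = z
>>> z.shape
(3, 5, 2)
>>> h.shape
(17, 17)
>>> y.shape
(5,)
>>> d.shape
(17, 23, 23, 2)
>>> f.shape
(17, 2)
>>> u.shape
(3, 23)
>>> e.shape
(5, 17)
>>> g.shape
(23, 5, 2, 17)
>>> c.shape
(17, 23, 23, 2)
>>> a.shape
(3, 5, 2)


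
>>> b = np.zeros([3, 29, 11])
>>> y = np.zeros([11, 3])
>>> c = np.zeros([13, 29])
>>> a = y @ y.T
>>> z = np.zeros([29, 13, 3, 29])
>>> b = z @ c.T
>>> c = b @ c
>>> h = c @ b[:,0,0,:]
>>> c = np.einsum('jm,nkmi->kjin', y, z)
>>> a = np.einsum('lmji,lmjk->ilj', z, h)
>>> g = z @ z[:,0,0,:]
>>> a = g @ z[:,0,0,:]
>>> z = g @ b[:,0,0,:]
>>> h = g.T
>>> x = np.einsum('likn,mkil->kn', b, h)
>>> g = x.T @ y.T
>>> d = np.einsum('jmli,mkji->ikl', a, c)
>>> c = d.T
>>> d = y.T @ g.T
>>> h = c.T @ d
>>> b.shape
(29, 13, 3, 13)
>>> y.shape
(11, 3)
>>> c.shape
(3, 11, 29)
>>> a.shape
(29, 13, 3, 29)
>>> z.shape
(29, 13, 3, 13)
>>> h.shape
(29, 11, 13)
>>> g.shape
(13, 11)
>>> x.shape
(3, 13)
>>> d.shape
(3, 13)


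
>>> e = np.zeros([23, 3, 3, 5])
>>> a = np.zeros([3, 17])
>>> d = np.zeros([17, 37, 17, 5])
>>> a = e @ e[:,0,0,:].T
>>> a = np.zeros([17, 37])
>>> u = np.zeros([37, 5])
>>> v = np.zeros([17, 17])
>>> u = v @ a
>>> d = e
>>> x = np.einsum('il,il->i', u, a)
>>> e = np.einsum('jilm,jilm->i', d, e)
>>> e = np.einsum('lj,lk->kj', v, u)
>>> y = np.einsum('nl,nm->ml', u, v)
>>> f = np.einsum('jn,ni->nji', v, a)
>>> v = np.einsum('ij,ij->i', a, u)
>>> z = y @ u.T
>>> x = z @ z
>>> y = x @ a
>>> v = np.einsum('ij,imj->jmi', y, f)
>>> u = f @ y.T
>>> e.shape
(37, 17)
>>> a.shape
(17, 37)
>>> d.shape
(23, 3, 3, 5)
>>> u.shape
(17, 17, 17)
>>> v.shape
(37, 17, 17)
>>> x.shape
(17, 17)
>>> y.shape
(17, 37)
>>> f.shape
(17, 17, 37)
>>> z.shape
(17, 17)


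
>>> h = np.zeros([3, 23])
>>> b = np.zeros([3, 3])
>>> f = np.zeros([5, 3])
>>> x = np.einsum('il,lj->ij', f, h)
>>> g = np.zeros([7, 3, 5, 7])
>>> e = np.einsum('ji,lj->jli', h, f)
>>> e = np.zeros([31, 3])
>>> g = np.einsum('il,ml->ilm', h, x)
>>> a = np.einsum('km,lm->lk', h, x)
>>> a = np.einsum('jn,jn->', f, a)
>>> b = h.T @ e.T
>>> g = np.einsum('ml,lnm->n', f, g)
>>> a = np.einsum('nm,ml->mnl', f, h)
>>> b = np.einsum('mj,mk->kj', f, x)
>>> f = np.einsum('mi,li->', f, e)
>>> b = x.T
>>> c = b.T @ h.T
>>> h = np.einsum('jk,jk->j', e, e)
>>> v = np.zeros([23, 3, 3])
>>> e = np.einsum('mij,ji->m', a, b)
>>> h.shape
(31,)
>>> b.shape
(23, 5)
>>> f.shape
()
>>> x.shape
(5, 23)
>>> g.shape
(23,)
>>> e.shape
(3,)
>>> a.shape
(3, 5, 23)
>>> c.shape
(5, 3)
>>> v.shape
(23, 3, 3)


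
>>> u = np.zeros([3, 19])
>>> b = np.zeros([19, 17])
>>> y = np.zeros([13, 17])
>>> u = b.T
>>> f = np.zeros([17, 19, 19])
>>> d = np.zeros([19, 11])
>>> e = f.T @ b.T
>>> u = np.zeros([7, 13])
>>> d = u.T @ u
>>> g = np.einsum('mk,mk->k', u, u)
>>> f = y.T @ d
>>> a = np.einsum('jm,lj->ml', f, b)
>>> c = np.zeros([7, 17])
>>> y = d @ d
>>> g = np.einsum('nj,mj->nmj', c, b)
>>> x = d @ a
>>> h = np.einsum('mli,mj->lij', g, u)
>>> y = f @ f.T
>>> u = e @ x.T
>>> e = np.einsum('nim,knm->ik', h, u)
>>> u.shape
(19, 19, 13)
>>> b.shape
(19, 17)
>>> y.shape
(17, 17)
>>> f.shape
(17, 13)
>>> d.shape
(13, 13)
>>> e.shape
(17, 19)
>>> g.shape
(7, 19, 17)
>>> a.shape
(13, 19)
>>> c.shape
(7, 17)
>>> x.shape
(13, 19)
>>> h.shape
(19, 17, 13)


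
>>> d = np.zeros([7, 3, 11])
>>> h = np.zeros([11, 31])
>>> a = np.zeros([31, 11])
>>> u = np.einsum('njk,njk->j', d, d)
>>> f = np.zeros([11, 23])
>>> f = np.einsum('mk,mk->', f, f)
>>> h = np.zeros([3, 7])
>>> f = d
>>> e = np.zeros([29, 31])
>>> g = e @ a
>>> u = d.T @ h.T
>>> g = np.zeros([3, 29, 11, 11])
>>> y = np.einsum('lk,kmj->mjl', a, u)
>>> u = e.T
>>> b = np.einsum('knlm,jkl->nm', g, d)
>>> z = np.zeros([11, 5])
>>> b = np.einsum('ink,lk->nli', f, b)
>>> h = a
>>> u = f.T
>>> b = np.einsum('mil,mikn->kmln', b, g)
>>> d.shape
(7, 3, 11)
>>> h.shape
(31, 11)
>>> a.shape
(31, 11)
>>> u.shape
(11, 3, 7)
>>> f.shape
(7, 3, 11)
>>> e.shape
(29, 31)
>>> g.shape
(3, 29, 11, 11)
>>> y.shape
(3, 3, 31)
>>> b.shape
(11, 3, 7, 11)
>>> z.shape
(11, 5)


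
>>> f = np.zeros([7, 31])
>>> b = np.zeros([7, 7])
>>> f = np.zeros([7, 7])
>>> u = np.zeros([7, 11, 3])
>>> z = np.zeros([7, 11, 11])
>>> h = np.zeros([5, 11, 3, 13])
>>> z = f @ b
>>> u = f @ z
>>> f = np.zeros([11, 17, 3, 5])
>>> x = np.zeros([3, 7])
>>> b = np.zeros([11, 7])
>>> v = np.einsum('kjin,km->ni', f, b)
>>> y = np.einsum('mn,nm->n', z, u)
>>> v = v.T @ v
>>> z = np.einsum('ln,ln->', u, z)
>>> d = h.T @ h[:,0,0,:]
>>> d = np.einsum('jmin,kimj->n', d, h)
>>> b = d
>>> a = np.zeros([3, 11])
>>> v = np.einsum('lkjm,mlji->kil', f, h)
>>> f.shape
(11, 17, 3, 5)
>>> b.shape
(13,)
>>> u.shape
(7, 7)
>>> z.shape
()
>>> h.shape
(5, 11, 3, 13)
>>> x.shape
(3, 7)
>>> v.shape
(17, 13, 11)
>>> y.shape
(7,)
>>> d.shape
(13,)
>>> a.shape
(3, 11)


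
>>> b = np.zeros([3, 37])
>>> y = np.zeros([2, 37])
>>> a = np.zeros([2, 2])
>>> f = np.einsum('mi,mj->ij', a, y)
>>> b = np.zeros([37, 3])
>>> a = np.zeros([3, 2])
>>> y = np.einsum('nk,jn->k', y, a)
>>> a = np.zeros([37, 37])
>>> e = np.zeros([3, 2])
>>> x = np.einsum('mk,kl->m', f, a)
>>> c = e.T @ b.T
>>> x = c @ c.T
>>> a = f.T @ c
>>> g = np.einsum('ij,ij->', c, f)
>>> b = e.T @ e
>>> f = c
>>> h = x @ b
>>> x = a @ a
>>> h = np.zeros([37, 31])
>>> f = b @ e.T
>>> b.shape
(2, 2)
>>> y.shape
(37,)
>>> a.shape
(37, 37)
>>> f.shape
(2, 3)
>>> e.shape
(3, 2)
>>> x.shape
(37, 37)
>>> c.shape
(2, 37)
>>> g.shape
()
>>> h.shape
(37, 31)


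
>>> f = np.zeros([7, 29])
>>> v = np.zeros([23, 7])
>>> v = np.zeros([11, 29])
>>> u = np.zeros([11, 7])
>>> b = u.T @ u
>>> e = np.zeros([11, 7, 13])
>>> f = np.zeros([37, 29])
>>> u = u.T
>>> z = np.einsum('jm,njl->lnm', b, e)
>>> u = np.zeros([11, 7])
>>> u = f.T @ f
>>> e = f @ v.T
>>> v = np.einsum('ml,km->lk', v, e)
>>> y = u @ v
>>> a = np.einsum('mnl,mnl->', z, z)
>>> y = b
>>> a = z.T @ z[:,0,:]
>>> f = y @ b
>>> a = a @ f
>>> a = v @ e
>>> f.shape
(7, 7)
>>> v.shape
(29, 37)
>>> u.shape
(29, 29)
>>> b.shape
(7, 7)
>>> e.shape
(37, 11)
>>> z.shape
(13, 11, 7)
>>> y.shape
(7, 7)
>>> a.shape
(29, 11)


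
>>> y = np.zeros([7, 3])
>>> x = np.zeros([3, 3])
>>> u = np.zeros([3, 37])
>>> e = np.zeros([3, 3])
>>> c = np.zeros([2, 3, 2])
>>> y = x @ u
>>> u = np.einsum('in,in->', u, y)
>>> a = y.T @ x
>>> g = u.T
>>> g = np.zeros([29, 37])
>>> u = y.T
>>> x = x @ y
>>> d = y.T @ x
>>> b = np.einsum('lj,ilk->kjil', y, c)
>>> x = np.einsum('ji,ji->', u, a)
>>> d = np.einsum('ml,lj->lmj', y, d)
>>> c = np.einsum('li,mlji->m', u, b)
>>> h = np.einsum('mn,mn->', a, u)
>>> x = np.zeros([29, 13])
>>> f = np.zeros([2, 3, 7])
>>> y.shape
(3, 37)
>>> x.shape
(29, 13)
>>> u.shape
(37, 3)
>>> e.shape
(3, 3)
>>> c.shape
(2,)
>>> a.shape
(37, 3)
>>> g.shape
(29, 37)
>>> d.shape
(37, 3, 37)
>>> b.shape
(2, 37, 2, 3)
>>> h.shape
()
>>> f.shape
(2, 3, 7)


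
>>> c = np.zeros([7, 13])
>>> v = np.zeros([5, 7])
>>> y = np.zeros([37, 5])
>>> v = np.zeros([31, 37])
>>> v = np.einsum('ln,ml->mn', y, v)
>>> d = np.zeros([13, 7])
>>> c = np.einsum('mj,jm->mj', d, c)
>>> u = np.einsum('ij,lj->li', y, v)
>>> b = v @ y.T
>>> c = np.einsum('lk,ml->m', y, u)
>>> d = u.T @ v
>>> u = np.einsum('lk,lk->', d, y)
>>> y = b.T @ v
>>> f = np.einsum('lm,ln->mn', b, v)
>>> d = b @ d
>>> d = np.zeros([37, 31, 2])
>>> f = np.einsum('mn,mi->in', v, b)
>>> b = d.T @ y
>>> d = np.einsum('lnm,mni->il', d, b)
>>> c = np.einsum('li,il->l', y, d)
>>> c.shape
(37,)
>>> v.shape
(31, 5)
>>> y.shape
(37, 5)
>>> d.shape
(5, 37)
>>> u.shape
()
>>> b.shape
(2, 31, 5)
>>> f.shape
(37, 5)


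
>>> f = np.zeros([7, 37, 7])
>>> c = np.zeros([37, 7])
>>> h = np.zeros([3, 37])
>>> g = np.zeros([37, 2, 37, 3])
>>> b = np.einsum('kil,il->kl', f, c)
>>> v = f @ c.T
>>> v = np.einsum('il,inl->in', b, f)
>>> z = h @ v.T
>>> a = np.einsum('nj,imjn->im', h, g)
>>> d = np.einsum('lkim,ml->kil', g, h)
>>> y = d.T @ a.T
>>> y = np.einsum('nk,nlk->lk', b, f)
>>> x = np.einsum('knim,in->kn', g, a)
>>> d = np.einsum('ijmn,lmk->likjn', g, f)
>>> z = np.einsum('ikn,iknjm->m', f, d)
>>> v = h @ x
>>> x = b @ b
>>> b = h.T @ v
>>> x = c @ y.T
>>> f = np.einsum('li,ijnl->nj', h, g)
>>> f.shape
(37, 2)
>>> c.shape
(37, 7)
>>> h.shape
(3, 37)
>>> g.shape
(37, 2, 37, 3)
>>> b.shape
(37, 2)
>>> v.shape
(3, 2)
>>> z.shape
(3,)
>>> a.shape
(37, 2)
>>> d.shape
(7, 37, 7, 2, 3)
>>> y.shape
(37, 7)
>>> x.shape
(37, 37)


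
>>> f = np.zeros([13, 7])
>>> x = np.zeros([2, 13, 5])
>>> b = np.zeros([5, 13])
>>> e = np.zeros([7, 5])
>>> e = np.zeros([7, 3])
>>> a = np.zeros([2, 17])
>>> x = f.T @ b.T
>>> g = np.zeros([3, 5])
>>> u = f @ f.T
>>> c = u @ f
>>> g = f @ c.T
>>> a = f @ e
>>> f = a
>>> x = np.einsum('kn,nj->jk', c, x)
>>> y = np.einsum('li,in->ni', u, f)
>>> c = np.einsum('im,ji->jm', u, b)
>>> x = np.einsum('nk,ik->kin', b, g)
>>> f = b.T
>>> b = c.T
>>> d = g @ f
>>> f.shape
(13, 5)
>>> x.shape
(13, 13, 5)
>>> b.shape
(13, 5)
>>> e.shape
(7, 3)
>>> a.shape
(13, 3)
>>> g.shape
(13, 13)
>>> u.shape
(13, 13)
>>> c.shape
(5, 13)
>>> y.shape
(3, 13)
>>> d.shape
(13, 5)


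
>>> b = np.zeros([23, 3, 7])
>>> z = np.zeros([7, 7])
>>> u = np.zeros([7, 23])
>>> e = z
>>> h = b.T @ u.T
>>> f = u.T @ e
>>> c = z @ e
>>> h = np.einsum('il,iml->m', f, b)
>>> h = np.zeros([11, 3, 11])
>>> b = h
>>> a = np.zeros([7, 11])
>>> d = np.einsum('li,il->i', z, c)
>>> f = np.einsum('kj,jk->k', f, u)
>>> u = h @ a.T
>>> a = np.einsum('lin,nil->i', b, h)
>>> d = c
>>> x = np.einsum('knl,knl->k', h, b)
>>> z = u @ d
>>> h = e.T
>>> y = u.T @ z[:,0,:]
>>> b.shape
(11, 3, 11)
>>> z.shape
(11, 3, 7)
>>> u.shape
(11, 3, 7)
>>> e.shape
(7, 7)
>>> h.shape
(7, 7)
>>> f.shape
(23,)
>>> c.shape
(7, 7)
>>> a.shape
(3,)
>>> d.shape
(7, 7)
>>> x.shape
(11,)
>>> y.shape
(7, 3, 7)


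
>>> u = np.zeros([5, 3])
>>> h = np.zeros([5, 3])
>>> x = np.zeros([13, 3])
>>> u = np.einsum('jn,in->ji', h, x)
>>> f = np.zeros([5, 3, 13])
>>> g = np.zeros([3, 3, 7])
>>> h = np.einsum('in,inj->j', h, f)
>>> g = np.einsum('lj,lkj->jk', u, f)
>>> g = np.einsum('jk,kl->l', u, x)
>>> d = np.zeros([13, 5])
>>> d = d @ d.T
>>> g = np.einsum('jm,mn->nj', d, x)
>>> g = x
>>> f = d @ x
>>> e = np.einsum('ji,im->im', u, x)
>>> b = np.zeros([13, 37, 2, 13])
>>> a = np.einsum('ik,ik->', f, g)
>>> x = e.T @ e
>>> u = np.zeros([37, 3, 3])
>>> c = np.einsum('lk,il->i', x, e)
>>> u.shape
(37, 3, 3)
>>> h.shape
(13,)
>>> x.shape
(3, 3)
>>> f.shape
(13, 3)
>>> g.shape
(13, 3)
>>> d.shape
(13, 13)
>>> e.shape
(13, 3)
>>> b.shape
(13, 37, 2, 13)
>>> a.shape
()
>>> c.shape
(13,)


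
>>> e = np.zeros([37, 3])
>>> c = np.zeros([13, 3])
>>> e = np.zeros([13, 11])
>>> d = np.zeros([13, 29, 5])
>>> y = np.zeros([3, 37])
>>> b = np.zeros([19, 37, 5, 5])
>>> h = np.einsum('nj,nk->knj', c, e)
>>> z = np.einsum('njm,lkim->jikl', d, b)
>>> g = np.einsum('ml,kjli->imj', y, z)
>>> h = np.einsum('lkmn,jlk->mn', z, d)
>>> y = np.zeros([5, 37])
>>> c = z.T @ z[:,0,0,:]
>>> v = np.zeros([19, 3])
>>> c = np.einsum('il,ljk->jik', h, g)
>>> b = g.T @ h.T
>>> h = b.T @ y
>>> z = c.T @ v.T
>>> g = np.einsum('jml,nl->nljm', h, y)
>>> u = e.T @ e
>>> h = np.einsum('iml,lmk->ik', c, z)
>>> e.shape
(13, 11)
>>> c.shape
(3, 37, 5)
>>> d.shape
(13, 29, 5)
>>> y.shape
(5, 37)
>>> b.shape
(5, 3, 37)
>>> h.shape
(3, 19)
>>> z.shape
(5, 37, 19)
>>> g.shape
(5, 37, 37, 3)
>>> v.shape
(19, 3)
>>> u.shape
(11, 11)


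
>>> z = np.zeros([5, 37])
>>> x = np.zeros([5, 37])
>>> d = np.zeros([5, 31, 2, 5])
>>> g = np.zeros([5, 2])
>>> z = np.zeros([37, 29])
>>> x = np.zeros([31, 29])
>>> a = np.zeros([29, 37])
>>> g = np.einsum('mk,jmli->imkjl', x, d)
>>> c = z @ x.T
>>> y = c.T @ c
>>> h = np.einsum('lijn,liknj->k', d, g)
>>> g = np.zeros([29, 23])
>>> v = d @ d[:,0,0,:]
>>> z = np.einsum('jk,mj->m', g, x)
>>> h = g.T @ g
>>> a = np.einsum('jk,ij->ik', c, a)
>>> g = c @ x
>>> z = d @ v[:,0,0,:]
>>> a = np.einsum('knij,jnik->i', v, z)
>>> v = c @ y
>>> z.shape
(5, 31, 2, 5)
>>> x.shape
(31, 29)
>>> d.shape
(5, 31, 2, 5)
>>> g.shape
(37, 29)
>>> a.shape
(2,)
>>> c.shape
(37, 31)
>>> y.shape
(31, 31)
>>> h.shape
(23, 23)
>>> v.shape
(37, 31)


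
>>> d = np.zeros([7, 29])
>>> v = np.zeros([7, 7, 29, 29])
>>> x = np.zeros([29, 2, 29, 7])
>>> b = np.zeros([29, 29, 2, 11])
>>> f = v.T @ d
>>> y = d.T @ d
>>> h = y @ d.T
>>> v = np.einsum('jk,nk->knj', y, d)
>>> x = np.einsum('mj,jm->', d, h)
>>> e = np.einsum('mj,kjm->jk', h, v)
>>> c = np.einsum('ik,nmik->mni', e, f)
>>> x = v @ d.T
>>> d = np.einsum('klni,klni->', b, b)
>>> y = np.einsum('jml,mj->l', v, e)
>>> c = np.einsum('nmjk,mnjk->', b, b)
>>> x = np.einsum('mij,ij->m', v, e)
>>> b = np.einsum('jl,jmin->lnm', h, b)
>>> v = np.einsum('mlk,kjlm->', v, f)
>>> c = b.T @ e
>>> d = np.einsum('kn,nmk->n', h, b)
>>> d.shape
(7,)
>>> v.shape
()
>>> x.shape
(29,)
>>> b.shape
(7, 11, 29)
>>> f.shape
(29, 29, 7, 29)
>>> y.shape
(29,)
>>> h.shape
(29, 7)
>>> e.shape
(7, 29)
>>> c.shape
(29, 11, 29)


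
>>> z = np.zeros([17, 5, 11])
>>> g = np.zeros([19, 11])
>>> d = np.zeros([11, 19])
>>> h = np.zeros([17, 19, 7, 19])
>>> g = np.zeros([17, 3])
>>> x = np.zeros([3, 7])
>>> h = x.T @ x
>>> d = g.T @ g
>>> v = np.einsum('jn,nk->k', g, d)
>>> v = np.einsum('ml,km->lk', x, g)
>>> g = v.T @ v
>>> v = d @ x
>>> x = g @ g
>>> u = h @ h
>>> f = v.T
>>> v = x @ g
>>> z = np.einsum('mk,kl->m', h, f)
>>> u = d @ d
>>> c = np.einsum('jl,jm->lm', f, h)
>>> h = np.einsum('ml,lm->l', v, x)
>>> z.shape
(7,)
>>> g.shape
(17, 17)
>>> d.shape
(3, 3)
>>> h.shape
(17,)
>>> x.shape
(17, 17)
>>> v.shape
(17, 17)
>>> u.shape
(3, 3)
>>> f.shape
(7, 3)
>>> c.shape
(3, 7)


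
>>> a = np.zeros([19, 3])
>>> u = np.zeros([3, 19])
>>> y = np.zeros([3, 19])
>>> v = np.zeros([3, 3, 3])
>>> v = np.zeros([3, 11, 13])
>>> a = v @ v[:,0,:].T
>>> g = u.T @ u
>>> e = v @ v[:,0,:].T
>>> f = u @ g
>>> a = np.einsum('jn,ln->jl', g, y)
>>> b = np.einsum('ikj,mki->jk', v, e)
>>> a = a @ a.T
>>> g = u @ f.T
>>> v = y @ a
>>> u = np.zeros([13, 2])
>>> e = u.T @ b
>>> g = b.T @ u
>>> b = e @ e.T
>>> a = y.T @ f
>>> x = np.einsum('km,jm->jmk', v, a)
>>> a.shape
(19, 19)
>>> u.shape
(13, 2)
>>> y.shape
(3, 19)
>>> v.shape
(3, 19)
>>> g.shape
(11, 2)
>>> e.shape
(2, 11)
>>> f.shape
(3, 19)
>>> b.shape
(2, 2)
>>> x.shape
(19, 19, 3)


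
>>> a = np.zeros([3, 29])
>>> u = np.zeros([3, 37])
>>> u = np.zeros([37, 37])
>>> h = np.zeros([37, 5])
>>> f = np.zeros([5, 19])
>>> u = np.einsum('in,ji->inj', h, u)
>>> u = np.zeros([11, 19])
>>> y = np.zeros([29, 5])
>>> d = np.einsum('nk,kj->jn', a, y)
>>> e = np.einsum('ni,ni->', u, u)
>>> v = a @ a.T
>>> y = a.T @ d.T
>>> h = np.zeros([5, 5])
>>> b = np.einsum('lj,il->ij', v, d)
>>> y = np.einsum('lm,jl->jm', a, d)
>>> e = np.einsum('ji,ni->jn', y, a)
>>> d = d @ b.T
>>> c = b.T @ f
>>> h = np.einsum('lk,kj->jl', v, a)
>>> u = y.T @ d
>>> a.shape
(3, 29)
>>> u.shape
(29, 5)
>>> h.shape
(29, 3)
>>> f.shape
(5, 19)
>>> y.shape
(5, 29)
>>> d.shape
(5, 5)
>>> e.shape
(5, 3)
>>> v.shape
(3, 3)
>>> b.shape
(5, 3)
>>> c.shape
(3, 19)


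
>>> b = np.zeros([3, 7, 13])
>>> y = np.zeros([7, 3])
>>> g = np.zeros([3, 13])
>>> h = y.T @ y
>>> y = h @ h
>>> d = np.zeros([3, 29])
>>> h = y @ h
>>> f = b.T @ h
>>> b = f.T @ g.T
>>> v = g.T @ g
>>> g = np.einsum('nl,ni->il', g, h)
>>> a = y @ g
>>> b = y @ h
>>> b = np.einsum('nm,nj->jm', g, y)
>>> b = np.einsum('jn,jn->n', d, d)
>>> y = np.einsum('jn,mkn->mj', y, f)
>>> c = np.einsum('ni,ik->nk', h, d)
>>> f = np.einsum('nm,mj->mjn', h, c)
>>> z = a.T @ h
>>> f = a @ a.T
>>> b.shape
(29,)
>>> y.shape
(13, 3)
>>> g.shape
(3, 13)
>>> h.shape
(3, 3)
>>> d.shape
(3, 29)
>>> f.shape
(3, 3)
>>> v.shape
(13, 13)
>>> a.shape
(3, 13)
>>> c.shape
(3, 29)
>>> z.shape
(13, 3)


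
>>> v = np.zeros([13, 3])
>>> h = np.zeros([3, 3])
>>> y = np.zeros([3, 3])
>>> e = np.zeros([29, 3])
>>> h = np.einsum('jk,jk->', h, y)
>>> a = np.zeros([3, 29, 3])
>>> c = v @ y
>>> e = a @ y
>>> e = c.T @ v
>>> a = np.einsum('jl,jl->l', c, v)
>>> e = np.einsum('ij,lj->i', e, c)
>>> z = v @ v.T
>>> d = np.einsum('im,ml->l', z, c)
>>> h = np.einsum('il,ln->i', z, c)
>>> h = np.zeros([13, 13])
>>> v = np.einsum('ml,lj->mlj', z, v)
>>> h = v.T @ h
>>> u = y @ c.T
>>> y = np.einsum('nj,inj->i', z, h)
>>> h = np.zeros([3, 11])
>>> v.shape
(13, 13, 3)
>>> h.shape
(3, 11)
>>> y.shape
(3,)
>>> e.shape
(3,)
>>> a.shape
(3,)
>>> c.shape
(13, 3)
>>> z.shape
(13, 13)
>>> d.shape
(3,)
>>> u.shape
(3, 13)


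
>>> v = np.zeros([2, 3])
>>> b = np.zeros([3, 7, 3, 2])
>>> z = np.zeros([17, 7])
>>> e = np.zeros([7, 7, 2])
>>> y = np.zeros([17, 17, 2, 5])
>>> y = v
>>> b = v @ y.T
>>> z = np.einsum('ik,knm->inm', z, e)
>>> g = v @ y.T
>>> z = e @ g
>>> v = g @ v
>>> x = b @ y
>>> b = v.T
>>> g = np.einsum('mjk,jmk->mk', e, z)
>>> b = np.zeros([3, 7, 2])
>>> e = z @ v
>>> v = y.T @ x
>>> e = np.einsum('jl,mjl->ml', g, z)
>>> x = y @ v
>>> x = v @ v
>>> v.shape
(3, 3)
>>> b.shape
(3, 7, 2)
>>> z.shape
(7, 7, 2)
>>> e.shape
(7, 2)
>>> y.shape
(2, 3)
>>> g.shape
(7, 2)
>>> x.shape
(3, 3)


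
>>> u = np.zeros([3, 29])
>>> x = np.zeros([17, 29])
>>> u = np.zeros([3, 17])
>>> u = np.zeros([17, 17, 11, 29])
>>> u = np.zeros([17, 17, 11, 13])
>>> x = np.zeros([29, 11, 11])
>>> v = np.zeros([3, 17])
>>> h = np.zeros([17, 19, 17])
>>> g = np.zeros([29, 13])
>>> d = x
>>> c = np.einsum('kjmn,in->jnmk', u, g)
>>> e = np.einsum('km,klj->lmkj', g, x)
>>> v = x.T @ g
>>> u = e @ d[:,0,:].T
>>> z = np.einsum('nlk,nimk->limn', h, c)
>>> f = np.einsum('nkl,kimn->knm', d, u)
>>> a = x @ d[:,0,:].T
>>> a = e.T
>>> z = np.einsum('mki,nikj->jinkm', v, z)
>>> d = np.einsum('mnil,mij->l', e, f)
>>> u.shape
(11, 13, 29, 29)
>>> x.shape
(29, 11, 11)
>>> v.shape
(11, 11, 13)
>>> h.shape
(17, 19, 17)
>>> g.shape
(29, 13)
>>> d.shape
(11,)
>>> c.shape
(17, 13, 11, 17)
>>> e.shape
(11, 13, 29, 11)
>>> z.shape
(17, 13, 19, 11, 11)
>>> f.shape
(11, 29, 29)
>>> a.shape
(11, 29, 13, 11)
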